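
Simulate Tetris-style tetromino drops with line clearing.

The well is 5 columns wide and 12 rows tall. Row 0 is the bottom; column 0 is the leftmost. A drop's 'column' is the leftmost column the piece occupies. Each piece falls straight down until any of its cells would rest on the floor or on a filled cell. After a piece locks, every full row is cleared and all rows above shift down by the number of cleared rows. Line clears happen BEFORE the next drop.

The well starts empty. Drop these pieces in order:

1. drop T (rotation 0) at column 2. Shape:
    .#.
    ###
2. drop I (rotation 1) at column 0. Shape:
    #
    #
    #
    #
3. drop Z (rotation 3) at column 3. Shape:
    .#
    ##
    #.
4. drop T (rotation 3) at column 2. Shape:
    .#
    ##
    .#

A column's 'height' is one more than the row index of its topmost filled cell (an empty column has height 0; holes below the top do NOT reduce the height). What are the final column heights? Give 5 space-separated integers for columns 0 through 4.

Drop 1: T rot0 at col 2 lands with bottom-row=0; cleared 0 line(s) (total 0); column heights now [0 0 1 2 1], max=2
Drop 2: I rot1 at col 0 lands with bottom-row=0; cleared 0 line(s) (total 0); column heights now [4 0 1 2 1], max=4
Drop 3: Z rot3 at col 3 lands with bottom-row=2; cleared 0 line(s) (total 0); column heights now [4 0 1 4 5], max=5
Drop 4: T rot3 at col 2 lands with bottom-row=4; cleared 0 line(s) (total 0); column heights now [4 0 6 7 5], max=7

Answer: 4 0 6 7 5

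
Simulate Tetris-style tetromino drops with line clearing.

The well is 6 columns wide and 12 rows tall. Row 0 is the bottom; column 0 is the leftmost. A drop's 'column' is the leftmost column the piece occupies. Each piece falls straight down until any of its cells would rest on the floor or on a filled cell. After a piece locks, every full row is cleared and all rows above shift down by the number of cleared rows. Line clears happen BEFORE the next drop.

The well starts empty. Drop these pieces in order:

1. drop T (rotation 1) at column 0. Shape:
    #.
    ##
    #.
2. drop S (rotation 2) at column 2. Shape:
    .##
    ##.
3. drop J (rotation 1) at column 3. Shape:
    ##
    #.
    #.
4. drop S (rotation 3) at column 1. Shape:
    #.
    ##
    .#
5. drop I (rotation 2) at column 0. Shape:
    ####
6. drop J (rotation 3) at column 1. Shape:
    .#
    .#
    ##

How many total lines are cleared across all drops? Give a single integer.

Drop 1: T rot1 at col 0 lands with bottom-row=0; cleared 0 line(s) (total 0); column heights now [3 2 0 0 0 0], max=3
Drop 2: S rot2 at col 2 lands with bottom-row=0; cleared 0 line(s) (total 0); column heights now [3 2 1 2 2 0], max=3
Drop 3: J rot1 at col 3 lands with bottom-row=2; cleared 0 line(s) (total 0); column heights now [3 2 1 5 5 0], max=5
Drop 4: S rot3 at col 1 lands with bottom-row=1; cleared 0 line(s) (total 0); column heights now [3 4 3 5 5 0], max=5
Drop 5: I rot2 at col 0 lands with bottom-row=5; cleared 0 line(s) (total 0); column heights now [6 6 6 6 5 0], max=6
Drop 6: J rot3 at col 1 lands with bottom-row=6; cleared 0 line(s) (total 0); column heights now [6 7 9 6 5 0], max=9

Answer: 0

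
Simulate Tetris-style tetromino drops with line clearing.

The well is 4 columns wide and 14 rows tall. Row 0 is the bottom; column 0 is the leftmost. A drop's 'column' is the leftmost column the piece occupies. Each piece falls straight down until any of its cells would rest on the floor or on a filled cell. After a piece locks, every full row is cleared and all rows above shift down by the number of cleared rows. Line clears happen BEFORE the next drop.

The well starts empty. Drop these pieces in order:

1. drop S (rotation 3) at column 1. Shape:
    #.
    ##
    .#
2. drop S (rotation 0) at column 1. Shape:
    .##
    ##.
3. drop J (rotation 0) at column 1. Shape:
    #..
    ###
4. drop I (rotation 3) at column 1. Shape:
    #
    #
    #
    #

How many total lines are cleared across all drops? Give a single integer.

Answer: 0

Derivation:
Drop 1: S rot3 at col 1 lands with bottom-row=0; cleared 0 line(s) (total 0); column heights now [0 3 2 0], max=3
Drop 2: S rot0 at col 1 lands with bottom-row=3; cleared 0 line(s) (total 0); column heights now [0 4 5 5], max=5
Drop 3: J rot0 at col 1 lands with bottom-row=5; cleared 0 line(s) (total 0); column heights now [0 7 6 6], max=7
Drop 4: I rot3 at col 1 lands with bottom-row=7; cleared 0 line(s) (total 0); column heights now [0 11 6 6], max=11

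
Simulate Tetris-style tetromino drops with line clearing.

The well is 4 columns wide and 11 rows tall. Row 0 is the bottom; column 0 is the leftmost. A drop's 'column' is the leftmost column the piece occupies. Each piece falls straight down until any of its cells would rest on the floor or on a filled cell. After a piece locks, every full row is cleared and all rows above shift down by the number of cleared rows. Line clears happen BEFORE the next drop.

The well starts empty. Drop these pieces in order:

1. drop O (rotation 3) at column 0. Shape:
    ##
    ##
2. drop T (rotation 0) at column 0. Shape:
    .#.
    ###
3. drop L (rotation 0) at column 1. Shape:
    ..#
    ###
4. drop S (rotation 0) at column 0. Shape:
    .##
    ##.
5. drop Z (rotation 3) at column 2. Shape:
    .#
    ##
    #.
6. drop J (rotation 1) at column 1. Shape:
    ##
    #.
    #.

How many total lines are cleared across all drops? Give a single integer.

Drop 1: O rot3 at col 0 lands with bottom-row=0; cleared 0 line(s) (total 0); column heights now [2 2 0 0], max=2
Drop 2: T rot0 at col 0 lands with bottom-row=2; cleared 0 line(s) (total 0); column heights now [3 4 3 0], max=4
Drop 3: L rot0 at col 1 lands with bottom-row=4; cleared 0 line(s) (total 0); column heights now [3 5 5 6], max=6
Drop 4: S rot0 at col 0 lands with bottom-row=5; cleared 0 line(s) (total 0); column heights now [6 7 7 6], max=7
Drop 5: Z rot3 at col 2 lands with bottom-row=7; cleared 0 line(s) (total 0); column heights now [6 7 9 10], max=10
Drop 6: J rot1 at col 1 lands with bottom-row=7; cleared 0 line(s) (total 0); column heights now [6 10 10 10], max=10

Answer: 0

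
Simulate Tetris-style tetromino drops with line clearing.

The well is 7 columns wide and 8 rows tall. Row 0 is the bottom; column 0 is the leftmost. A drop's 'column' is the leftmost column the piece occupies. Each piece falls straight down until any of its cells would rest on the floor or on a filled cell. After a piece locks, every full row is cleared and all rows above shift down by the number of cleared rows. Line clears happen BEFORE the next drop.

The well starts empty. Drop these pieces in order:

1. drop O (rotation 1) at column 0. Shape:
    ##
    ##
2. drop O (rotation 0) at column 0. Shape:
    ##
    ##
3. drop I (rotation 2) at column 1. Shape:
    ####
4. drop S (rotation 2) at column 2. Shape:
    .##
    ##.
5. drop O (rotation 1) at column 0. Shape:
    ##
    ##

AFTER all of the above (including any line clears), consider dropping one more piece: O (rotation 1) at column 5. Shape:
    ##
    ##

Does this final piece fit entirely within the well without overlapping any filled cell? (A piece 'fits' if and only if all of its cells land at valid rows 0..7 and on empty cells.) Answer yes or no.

Drop 1: O rot1 at col 0 lands with bottom-row=0; cleared 0 line(s) (total 0); column heights now [2 2 0 0 0 0 0], max=2
Drop 2: O rot0 at col 0 lands with bottom-row=2; cleared 0 line(s) (total 0); column heights now [4 4 0 0 0 0 0], max=4
Drop 3: I rot2 at col 1 lands with bottom-row=4; cleared 0 line(s) (total 0); column heights now [4 5 5 5 5 0 0], max=5
Drop 4: S rot2 at col 2 lands with bottom-row=5; cleared 0 line(s) (total 0); column heights now [4 5 6 7 7 0 0], max=7
Drop 5: O rot1 at col 0 lands with bottom-row=5; cleared 0 line(s) (total 0); column heights now [7 7 6 7 7 0 0], max=7
Test piece O rot1 at col 5 (width 2): heights before test = [7 7 6 7 7 0 0]; fits = True

Answer: yes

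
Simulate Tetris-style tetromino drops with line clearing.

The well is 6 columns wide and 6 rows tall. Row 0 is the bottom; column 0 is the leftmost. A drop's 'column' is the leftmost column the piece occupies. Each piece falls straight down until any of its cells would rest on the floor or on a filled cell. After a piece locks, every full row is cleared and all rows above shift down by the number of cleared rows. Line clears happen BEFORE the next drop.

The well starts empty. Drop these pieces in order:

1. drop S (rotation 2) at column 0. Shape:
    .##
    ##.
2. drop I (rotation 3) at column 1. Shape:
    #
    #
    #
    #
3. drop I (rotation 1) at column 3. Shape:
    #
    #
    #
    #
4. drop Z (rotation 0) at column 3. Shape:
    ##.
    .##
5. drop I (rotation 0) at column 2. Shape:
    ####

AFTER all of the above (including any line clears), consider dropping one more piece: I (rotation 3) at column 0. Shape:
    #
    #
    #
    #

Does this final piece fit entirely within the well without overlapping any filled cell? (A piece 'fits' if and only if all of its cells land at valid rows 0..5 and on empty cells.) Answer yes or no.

Answer: yes

Derivation:
Drop 1: S rot2 at col 0 lands with bottom-row=0; cleared 0 line(s) (total 0); column heights now [1 2 2 0 0 0], max=2
Drop 2: I rot3 at col 1 lands with bottom-row=2; cleared 0 line(s) (total 0); column heights now [1 6 2 0 0 0], max=6
Drop 3: I rot1 at col 3 lands with bottom-row=0; cleared 0 line(s) (total 0); column heights now [1 6 2 4 0 0], max=6
Drop 4: Z rot0 at col 3 lands with bottom-row=3; cleared 0 line(s) (total 0); column heights now [1 6 2 5 5 4], max=6
Drop 5: I rot0 at col 2 lands with bottom-row=5; cleared 0 line(s) (total 0); column heights now [1 6 6 6 6 6], max=6
Test piece I rot3 at col 0 (width 1): heights before test = [1 6 6 6 6 6]; fits = True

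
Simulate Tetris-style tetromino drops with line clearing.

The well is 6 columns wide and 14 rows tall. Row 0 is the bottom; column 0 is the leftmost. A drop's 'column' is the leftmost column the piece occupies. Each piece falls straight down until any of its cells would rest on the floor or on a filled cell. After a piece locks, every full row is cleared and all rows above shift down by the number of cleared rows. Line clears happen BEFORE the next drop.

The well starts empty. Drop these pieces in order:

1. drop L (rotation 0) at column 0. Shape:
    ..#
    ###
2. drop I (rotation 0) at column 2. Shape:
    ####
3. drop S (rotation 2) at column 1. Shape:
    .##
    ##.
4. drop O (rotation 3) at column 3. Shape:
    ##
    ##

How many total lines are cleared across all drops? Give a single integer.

Drop 1: L rot0 at col 0 lands with bottom-row=0; cleared 0 line(s) (total 0); column heights now [1 1 2 0 0 0], max=2
Drop 2: I rot0 at col 2 lands with bottom-row=2; cleared 0 line(s) (total 0); column heights now [1 1 3 3 3 3], max=3
Drop 3: S rot2 at col 1 lands with bottom-row=3; cleared 0 line(s) (total 0); column heights now [1 4 5 5 3 3], max=5
Drop 4: O rot3 at col 3 lands with bottom-row=5; cleared 0 line(s) (total 0); column heights now [1 4 5 7 7 3], max=7

Answer: 0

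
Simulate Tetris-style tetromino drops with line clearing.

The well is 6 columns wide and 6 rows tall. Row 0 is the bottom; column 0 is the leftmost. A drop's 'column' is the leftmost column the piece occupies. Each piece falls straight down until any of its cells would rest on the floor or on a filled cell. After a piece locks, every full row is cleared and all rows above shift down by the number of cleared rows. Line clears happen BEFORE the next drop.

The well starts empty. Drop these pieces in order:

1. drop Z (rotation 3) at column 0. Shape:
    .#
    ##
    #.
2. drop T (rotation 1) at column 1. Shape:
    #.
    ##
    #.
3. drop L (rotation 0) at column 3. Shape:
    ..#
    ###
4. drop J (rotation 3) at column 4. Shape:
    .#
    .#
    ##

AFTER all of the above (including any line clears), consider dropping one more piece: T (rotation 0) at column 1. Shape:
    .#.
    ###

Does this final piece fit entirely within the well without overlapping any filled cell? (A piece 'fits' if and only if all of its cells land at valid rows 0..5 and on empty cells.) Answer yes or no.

Answer: no

Derivation:
Drop 1: Z rot3 at col 0 lands with bottom-row=0; cleared 0 line(s) (total 0); column heights now [2 3 0 0 0 0], max=3
Drop 2: T rot1 at col 1 lands with bottom-row=3; cleared 0 line(s) (total 0); column heights now [2 6 5 0 0 0], max=6
Drop 3: L rot0 at col 3 lands with bottom-row=0; cleared 0 line(s) (total 0); column heights now [2 6 5 1 1 2], max=6
Drop 4: J rot3 at col 4 lands with bottom-row=2; cleared 0 line(s) (total 0); column heights now [2 6 5 1 3 5], max=6
Test piece T rot0 at col 1 (width 3): heights before test = [2 6 5 1 3 5]; fits = False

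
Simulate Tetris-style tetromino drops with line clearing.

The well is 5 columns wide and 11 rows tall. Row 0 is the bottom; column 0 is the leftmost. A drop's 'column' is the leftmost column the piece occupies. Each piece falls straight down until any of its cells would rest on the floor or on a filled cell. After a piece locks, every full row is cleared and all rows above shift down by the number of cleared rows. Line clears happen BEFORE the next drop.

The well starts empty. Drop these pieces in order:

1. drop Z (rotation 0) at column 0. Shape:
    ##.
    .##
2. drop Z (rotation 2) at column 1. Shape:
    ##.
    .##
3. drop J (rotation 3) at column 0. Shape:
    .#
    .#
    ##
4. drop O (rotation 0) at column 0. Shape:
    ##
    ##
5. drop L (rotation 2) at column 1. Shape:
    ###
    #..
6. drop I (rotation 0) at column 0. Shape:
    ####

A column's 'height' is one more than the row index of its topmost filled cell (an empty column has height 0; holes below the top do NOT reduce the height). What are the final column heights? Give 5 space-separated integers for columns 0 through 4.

Drop 1: Z rot0 at col 0 lands with bottom-row=0; cleared 0 line(s) (total 0); column heights now [2 2 1 0 0], max=2
Drop 2: Z rot2 at col 1 lands with bottom-row=1; cleared 0 line(s) (total 0); column heights now [2 3 3 2 0], max=3
Drop 3: J rot3 at col 0 lands with bottom-row=3; cleared 0 line(s) (total 0); column heights now [4 6 3 2 0], max=6
Drop 4: O rot0 at col 0 lands with bottom-row=6; cleared 0 line(s) (total 0); column heights now [8 8 3 2 0], max=8
Drop 5: L rot2 at col 1 lands with bottom-row=8; cleared 0 line(s) (total 0); column heights now [8 10 10 10 0], max=10
Drop 6: I rot0 at col 0 lands with bottom-row=10; cleared 0 line(s) (total 0); column heights now [11 11 11 11 0], max=11

Answer: 11 11 11 11 0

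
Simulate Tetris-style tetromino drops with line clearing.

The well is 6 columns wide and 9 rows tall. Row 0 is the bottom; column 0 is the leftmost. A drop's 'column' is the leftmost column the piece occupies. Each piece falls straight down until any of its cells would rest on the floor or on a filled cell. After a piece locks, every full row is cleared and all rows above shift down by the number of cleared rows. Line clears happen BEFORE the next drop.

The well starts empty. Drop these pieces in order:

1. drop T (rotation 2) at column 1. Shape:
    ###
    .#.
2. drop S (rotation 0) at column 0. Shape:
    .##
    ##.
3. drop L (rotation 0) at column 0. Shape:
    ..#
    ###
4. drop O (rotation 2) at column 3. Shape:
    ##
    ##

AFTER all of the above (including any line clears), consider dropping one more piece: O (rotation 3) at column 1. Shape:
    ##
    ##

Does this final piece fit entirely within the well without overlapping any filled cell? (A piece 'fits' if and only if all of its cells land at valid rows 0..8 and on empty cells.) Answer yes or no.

Answer: yes

Derivation:
Drop 1: T rot2 at col 1 lands with bottom-row=0; cleared 0 line(s) (total 0); column heights now [0 2 2 2 0 0], max=2
Drop 2: S rot0 at col 0 lands with bottom-row=2; cleared 0 line(s) (total 0); column heights now [3 4 4 2 0 0], max=4
Drop 3: L rot0 at col 0 lands with bottom-row=4; cleared 0 line(s) (total 0); column heights now [5 5 6 2 0 0], max=6
Drop 4: O rot2 at col 3 lands with bottom-row=2; cleared 0 line(s) (total 0); column heights now [5 5 6 4 4 0], max=6
Test piece O rot3 at col 1 (width 2): heights before test = [5 5 6 4 4 0]; fits = True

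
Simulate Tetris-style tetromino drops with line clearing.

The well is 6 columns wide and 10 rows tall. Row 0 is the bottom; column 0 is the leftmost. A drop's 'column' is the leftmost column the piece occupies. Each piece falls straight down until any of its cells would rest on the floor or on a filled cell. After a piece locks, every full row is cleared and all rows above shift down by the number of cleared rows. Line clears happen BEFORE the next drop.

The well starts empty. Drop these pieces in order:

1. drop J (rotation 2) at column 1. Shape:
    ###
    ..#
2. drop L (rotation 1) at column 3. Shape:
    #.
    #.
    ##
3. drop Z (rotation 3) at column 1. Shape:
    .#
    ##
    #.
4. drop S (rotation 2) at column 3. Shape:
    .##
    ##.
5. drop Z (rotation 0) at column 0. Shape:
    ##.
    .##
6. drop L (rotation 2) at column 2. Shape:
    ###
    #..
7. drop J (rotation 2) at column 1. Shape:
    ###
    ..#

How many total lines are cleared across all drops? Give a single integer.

Drop 1: J rot2 at col 1 lands with bottom-row=0; cleared 0 line(s) (total 0); column heights now [0 2 2 2 0 0], max=2
Drop 2: L rot1 at col 3 lands with bottom-row=2; cleared 0 line(s) (total 0); column heights now [0 2 2 5 3 0], max=5
Drop 3: Z rot3 at col 1 lands with bottom-row=2; cleared 0 line(s) (total 0); column heights now [0 4 5 5 3 0], max=5
Drop 4: S rot2 at col 3 lands with bottom-row=5; cleared 0 line(s) (total 0); column heights now [0 4 5 6 7 7], max=7
Drop 5: Z rot0 at col 0 lands with bottom-row=5; cleared 0 line(s) (total 0); column heights now [7 7 6 6 7 7], max=7
Drop 6: L rot2 at col 2 lands with bottom-row=6; cleared 0 line(s) (total 0); column heights now [7 7 8 8 8 7], max=8
Drop 7: J rot2 at col 1 lands with bottom-row=8; cleared 0 line(s) (total 0); column heights now [7 10 10 10 8 7], max=10

Answer: 0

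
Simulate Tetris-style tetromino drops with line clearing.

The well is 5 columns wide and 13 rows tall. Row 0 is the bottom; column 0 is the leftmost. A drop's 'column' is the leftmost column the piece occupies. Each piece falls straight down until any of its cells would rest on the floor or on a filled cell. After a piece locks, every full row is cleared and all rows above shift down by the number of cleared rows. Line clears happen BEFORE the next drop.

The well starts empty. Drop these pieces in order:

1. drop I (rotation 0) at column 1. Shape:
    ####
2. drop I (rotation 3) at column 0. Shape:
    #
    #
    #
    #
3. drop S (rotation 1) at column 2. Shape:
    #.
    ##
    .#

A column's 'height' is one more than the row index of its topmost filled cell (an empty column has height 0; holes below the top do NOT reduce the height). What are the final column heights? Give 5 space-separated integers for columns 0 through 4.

Drop 1: I rot0 at col 1 lands with bottom-row=0; cleared 0 line(s) (total 0); column heights now [0 1 1 1 1], max=1
Drop 2: I rot3 at col 0 lands with bottom-row=0; cleared 1 line(s) (total 1); column heights now [3 0 0 0 0], max=3
Drop 3: S rot1 at col 2 lands with bottom-row=0; cleared 0 line(s) (total 1); column heights now [3 0 3 2 0], max=3

Answer: 3 0 3 2 0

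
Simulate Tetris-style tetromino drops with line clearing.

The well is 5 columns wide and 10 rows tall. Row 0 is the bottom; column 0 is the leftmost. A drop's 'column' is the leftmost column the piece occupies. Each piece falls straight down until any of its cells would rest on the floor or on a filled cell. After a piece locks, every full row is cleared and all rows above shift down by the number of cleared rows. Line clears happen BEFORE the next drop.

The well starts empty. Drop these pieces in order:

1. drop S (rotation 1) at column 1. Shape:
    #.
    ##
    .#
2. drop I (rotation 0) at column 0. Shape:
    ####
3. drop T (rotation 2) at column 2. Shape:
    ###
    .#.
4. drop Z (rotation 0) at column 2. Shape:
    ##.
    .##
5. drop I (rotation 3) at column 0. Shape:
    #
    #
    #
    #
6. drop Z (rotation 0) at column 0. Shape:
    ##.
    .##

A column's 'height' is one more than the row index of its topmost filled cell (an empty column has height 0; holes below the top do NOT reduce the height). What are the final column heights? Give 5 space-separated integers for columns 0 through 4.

Drop 1: S rot1 at col 1 lands with bottom-row=0; cleared 0 line(s) (total 0); column heights now [0 3 2 0 0], max=3
Drop 2: I rot0 at col 0 lands with bottom-row=3; cleared 0 line(s) (total 0); column heights now [4 4 4 4 0], max=4
Drop 3: T rot2 at col 2 lands with bottom-row=4; cleared 0 line(s) (total 0); column heights now [4 4 6 6 6], max=6
Drop 4: Z rot0 at col 2 lands with bottom-row=6; cleared 0 line(s) (total 0); column heights now [4 4 8 8 7], max=8
Drop 5: I rot3 at col 0 lands with bottom-row=4; cleared 0 line(s) (total 0); column heights now [8 4 8 8 7], max=8
Drop 6: Z rot0 at col 0 lands with bottom-row=8; cleared 0 line(s) (total 0); column heights now [10 10 9 8 7], max=10

Answer: 10 10 9 8 7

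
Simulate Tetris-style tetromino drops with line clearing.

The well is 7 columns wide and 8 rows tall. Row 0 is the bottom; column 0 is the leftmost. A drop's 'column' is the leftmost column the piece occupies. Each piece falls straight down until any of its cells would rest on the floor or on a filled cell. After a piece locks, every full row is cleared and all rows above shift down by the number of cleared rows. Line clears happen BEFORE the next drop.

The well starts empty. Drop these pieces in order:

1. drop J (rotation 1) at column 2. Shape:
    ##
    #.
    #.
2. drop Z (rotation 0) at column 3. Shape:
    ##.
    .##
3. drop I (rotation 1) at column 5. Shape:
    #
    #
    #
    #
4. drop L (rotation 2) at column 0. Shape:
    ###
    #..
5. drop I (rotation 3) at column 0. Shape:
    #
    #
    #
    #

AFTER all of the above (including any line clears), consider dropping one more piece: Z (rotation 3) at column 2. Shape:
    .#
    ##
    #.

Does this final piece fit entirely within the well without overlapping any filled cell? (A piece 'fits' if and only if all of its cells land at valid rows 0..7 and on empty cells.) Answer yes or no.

Answer: yes

Derivation:
Drop 1: J rot1 at col 2 lands with bottom-row=0; cleared 0 line(s) (total 0); column heights now [0 0 3 3 0 0 0], max=3
Drop 2: Z rot0 at col 3 lands with bottom-row=2; cleared 0 line(s) (total 0); column heights now [0 0 3 4 4 3 0], max=4
Drop 3: I rot1 at col 5 lands with bottom-row=3; cleared 0 line(s) (total 0); column heights now [0 0 3 4 4 7 0], max=7
Drop 4: L rot2 at col 0 lands with bottom-row=2; cleared 0 line(s) (total 0); column heights now [4 4 4 4 4 7 0], max=7
Drop 5: I rot3 at col 0 lands with bottom-row=4; cleared 0 line(s) (total 0); column heights now [8 4 4 4 4 7 0], max=8
Test piece Z rot3 at col 2 (width 2): heights before test = [8 4 4 4 4 7 0]; fits = True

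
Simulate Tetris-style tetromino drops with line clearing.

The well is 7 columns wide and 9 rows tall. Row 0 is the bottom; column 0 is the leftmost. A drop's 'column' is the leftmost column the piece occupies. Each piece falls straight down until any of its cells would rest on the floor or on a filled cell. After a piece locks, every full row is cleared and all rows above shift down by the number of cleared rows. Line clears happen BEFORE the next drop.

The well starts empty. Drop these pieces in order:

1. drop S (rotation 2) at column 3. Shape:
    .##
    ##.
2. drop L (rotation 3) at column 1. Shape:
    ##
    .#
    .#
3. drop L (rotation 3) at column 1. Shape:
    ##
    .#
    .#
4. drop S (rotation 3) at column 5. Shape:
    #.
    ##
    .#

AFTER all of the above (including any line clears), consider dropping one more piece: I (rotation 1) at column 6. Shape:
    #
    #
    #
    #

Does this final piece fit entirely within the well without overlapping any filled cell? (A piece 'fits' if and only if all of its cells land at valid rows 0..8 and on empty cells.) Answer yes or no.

Drop 1: S rot2 at col 3 lands with bottom-row=0; cleared 0 line(s) (total 0); column heights now [0 0 0 1 2 2 0], max=2
Drop 2: L rot3 at col 1 lands with bottom-row=0; cleared 0 line(s) (total 0); column heights now [0 3 3 1 2 2 0], max=3
Drop 3: L rot3 at col 1 lands with bottom-row=3; cleared 0 line(s) (total 0); column heights now [0 6 6 1 2 2 0], max=6
Drop 4: S rot3 at col 5 lands with bottom-row=1; cleared 0 line(s) (total 0); column heights now [0 6 6 1 2 4 3], max=6
Test piece I rot1 at col 6 (width 1): heights before test = [0 6 6 1 2 4 3]; fits = True

Answer: yes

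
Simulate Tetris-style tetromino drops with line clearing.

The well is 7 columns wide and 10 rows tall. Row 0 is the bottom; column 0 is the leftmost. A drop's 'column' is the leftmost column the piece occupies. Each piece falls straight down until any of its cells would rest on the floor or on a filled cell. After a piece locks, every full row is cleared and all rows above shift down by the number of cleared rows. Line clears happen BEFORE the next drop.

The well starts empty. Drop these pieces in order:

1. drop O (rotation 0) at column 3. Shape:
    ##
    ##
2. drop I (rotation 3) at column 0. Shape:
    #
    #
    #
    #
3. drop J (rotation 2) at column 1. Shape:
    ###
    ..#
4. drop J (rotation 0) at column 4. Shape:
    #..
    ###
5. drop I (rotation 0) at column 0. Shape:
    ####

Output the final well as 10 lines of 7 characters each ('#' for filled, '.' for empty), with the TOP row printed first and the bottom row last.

Answer: .......
.......
.......
.......
.......
####...
#####..
#..####
#..##..
#..##..

Derivation:
Drop 1: O rot0 at col 3 lands with bottom-row=0; cleared 0 line(s) (total 0); column heights now [0 0 0 2 2 0 0], max=2
Drop 2: I rot3 at col 0 lands with bottom-row=0; cleared 0 line(s) (total 0); column heights now [4 0 0 2 2 0 0], max=4
Drop 3: J rot2 at col 1 lands with bottom-row=2; cleared 0 line(s) (total 0); column heights now [4 4 4 4 2 0 0], max=4
Drop 4: J rot0 at col 4 lands with bottom-row=2; cleared 0 line(s) (total 0); column heights now [4 4 4 4 4 3 3], max=4
Drop 5: I rot0 at col 0 lands with bottom-row=4; cleared 0 line(s) (total 0); column heights now [5 5 5 5 4 3 3], max=5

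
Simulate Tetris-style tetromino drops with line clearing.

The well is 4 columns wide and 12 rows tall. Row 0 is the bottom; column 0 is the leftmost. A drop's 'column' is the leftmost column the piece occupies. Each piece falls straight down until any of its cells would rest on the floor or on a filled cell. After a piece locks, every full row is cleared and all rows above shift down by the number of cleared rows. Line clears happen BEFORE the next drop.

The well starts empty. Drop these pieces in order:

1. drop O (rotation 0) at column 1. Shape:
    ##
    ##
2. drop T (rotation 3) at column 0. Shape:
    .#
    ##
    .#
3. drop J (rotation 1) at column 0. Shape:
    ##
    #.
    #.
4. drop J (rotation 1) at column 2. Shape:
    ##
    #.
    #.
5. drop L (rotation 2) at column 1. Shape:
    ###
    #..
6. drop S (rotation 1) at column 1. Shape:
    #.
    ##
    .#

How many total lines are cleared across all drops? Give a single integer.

Answer: 1

Derivation:
Drop 1: O rot0 at col 1 lands with bottom-row=0; cleared 0 line(s) (total 0); column heights now [0 2 2 0], max=2
Drop 2: T rot3 at col 0 lands with bottom-row=2; cleared 0 line(s) (total 0); column heights now [4 5 2 0], max=5
Drop 3: J rot1 at col 0 lands with bottom-row=4; cleared 0 line(s) (total 0); column heights now [7 7 2 0], max=7
Drop 4: J rot1 at col 2 lands with bottom-row=2; cleared 1 line(s) (total 1); column heights now [6 6 4 0], max=6
Drop 5: L rot2 at col 1 lands with bottom-row=6; cleared 0 line(s) (total 1); column heights now [6 8 8 8], max=8
Drop 6: S rot1 at col 1 lands with bottom-row=8; cleared 0 line(s) (total 1); column heights now [6 11 10 8], max=11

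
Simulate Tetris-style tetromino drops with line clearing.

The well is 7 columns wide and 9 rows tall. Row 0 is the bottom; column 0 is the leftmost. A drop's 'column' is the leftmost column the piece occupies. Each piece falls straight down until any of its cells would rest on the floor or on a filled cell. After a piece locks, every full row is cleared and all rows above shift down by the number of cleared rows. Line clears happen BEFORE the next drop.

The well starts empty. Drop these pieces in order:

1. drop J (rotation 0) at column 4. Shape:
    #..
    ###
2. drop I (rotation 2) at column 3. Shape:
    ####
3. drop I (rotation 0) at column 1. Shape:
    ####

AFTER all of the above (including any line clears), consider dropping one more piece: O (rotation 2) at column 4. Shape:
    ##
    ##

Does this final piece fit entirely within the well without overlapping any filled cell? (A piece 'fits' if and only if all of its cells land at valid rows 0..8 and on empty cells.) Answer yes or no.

Drop 1: J rot0 at col 4 lands with bottom-row=0; cleared 0 line(s) (total 0); column heights now [0 0 0 0 2 1 1], max=2
Drop 2: I rot2 at col 3 lands with bottom-row=2; cleared 0 line(s) (total 0); column heights now [0 0 0 3 3 3 3], max=3
Drop 3: I rot0 at col 1 lands with bottom-row=3; cleared 0 line(s) (total 0); column heights now [0 4 4 4 4 3 3], max=4
Test piece O rot2 at col 4 (width 2): heights before test = [0 4 4 4 4 3 3]; fits = True

Answer: yes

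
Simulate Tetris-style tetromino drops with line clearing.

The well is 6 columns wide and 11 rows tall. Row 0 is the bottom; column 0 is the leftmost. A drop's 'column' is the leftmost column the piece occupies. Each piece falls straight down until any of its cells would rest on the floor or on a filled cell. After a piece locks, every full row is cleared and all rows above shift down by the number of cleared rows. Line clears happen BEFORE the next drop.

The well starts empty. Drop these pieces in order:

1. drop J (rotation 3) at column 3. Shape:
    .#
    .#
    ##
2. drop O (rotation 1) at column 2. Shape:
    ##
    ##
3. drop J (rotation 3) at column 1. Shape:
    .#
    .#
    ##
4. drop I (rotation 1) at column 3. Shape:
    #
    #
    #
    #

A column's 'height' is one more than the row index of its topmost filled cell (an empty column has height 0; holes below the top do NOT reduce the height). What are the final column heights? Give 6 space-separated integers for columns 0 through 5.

Drop 1: J rot3 at col 3 lands with bottom-row=0; cleared 0 line(s) (total 0); column heights now [0 0 0 1 3 0], max=3
Drop 2: O rot1 at col 2 lands with bottom-row=1; cleared 0 line(s) (total 0); column heights now [0 0 3 3 3 0], max=3
Drop 3: J rot3 at col 1 lands with bottom-row=3; cleared 0 line(s) (total 0); column heights now [0 4 6 3 3 0], max=6
Drop 4: I rot1 at col 3 lands with bottom-row=3; cleared 0 line(s) (total 0); column heights now [0 4 6 7 3 0], max=7

Answer: 0 4 6 7 3 0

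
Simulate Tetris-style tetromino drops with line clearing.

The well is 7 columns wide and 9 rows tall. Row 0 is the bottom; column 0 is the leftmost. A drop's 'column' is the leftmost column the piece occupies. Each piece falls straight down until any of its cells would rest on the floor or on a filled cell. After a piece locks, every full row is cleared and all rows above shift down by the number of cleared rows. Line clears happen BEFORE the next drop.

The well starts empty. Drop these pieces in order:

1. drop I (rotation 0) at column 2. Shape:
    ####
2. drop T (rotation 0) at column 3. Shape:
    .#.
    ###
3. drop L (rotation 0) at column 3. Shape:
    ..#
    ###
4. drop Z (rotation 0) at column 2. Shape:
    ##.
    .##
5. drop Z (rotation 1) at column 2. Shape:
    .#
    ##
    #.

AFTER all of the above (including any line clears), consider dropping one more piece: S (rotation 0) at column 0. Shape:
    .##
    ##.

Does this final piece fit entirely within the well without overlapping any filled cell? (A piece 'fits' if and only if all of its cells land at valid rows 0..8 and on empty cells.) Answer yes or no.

Answer: yes

Derivation:
Drop 1: I rot0 at col 2 lands with bottom-row=0; cleared 0 line(s) (total 0); column heights now [0 0 1 1 1 1 0], max=1
Drop 2: T rot0 at col 3 lands with bottom-row=1; cleared 0 line(s) (total 0); column heights now [0 0 1 2 3 2 0], max=3
Drop 3: L rot0 at col 3 lands with bottom-row=3; cleared 0 line(s) (total 0); column heights now [0 0 1 4 4 5 0], max=5
Drop 4: Z rot0 at col 2 lands with bottom-row=4; cleared 0 line(s) (total 0); column heights now [0 0 6 6 5 5 0], max=6
Drop 5: Z rot1 at col 2 lands with bottom-row=6; cleared 0 line(s) (total 0); column heights now [0 0 8 9 5 5 0], max=9
Test piece S rot0 at col 0 (width 3): heights before test = [0 0 8 9 5 5 0]; fits = True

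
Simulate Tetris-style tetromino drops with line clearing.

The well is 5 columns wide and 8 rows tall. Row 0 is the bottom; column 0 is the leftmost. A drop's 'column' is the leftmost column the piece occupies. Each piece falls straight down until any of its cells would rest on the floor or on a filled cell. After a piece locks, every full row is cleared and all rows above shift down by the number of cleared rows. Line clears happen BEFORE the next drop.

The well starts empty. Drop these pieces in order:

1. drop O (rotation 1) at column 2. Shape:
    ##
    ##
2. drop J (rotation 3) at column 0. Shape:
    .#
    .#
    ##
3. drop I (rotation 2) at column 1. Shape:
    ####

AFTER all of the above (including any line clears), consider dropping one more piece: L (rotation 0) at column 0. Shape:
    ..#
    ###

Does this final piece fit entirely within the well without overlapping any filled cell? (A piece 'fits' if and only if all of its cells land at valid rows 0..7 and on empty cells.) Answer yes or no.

Drop 1: O rot1 at col 2 lands with bottom-row=0; cleared 0 line(s) (total 0); column heights now [0 0 2 2 0], max=2
Drop 2: J rot3 at col 0 lands with bottom-row=0; cleared 0 line(s) (total 0); column heights now [1 3 2 2 0], max=3
Drop 3: I rot2 at col 1 lands with bottom-row=3; cleared 0 line(s) (total 0); column heights now [1 4 4 4 4], max=4
Test piece L rot0 at col 0 (width 3): heights before test = [1 4 4 4 4]; fits = True

Answer: yes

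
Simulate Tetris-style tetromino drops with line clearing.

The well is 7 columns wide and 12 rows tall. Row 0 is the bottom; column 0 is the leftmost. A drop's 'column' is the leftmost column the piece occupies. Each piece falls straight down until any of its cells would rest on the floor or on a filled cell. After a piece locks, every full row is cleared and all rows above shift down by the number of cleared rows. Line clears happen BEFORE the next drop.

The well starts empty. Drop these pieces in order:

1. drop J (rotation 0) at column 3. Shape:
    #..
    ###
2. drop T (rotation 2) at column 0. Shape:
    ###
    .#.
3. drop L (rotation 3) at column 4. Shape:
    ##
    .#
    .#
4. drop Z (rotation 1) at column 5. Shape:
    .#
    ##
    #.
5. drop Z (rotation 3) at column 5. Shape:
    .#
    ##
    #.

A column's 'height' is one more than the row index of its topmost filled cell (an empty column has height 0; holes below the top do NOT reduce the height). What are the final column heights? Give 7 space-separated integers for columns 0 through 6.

Answer: 2 2 2 2 4 8 9

Derivation:
Drop 1: J rot0 at col 3 lands with bottom-row=0; cleared 0 line(s) (total 0); column heights now [0 0 0 2 1 1 0], max=2
Drop 2: T rot2 at col 0 lands with bottom-row=0; cleared 0 line(s) (total 0); column heights now [2 2 2 2 1 1 0], max=2
Drop 3: L rot3 at col 4 lands with bottom-row=1; cleared 0 line(s) (total 0); column heights now [2 2 2 2 4 4 0], max=4
Drop 4: Z rot1 at col 5 lands with bottom-row=4; cleared 0 line(s) (total 0); column heights now [2 2 2 2 4 6 7], max=7
Drop 5: Z rot3 at col 5 lands with bottom-row=6; cleared 0 line(s) (total 0); column heights now [2 2 2 2 4 8 9], max=9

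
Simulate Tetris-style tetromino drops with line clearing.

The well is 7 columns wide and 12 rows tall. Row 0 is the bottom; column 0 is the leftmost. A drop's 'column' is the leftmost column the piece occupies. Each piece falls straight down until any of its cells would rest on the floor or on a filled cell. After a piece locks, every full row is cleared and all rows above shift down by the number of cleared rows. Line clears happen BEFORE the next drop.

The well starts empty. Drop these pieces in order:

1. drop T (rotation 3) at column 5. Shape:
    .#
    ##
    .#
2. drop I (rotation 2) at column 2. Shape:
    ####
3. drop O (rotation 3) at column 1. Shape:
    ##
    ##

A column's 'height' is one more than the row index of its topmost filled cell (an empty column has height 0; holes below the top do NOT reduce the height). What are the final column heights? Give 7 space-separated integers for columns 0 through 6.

Answer: 0 5 5 3 3 3 3

Derivation:
Drop 1: T rot3 at col 5 lands with bottom-row=0; cleared 0 line(s) (total 0); column heights now [0 0 0 0 0 2 3], max=3
Drop 2: I rot2 at col 2 lands with bottom-row=2; cleared 0 line(s) (total 0); column heights now [0 0 3 3 3 3 3], max=3
Drop 3: O rot3 at col 1 lands with bottom-row=3; cleared 0 line(s) (total 0); column heights now [0 5 5 3 3 3 3], max=5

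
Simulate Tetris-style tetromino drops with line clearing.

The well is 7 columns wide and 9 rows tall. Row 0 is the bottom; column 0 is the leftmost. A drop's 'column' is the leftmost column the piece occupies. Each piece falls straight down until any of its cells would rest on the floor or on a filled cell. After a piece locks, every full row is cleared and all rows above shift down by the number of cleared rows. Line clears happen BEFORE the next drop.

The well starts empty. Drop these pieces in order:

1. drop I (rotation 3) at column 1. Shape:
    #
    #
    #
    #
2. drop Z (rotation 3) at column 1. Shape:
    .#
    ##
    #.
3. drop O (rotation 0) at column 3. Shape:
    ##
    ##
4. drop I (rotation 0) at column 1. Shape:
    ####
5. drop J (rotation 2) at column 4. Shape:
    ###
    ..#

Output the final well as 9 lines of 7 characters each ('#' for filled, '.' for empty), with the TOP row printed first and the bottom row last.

Answer: ....###
.####.#
..#....
.##....
.#.....
.#.....
.#.....
.#.##..
.#.##..

Derivation:
Drop 1: I rot3 at col 1 lands with bottom-row=0; cleared 0 line(s) (total 0); column heights now [0 4 0 0 0 0 0], max=4
Drop 2: Z rot3 at col 1 lands with bottom-row=4; cleared 0 line(s) (total 0); column heights now [0 6 7 0 0 0 0], max=7
Drop 3: O rot0 at col 3 lands with bottom-row=0; cleared 0 line(s) (total 0); column heights now [0 6 7 2 2 0 0], max=7
Drop 4: I rot0 at col 1 lands with bottom-row=7; cleared 0 line(s) (total 0); column heights now [0 8 8 8 8 0 0], max=8
Drop 5: J rot2 at col 4 lands with bottom-row=7; cleared 0 line(s) (total 0); column heights now [0 8 8 8 9 9 9], max=9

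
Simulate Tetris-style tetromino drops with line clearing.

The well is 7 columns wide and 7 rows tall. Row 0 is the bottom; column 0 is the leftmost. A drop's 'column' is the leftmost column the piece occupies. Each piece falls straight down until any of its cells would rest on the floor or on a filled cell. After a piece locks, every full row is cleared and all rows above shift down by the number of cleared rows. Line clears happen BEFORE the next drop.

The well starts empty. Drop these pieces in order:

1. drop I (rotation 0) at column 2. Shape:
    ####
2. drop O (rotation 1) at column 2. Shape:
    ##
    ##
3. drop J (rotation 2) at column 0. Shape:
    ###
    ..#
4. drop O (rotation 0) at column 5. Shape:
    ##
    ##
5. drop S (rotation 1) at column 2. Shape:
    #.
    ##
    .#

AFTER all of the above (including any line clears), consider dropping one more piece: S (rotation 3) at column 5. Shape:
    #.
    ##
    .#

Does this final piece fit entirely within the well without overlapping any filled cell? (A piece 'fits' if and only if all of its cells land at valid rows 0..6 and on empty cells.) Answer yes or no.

Drop 1: I rot0 at col 2 lands with bottom-row=0; cleared 0 line(s) (total 0); column heights now [0 0 1 1 1 1 0], max=1
Drop 2: O rot1 at col 2 lands with bottom-row=1; cleared 0 line(s) (total 0); column heights now [0 0 3 3 1 1 0], max=3
Drop 3: J rot2 at col 0 lands with bottom-row=3; cleared 0 line(s) (total 0); column heights now [5 5 5 3 1 1 0], max=5
Drop 4: O rot0 at col 5 lands with bottom-row=1; cleared 0 line(s) (total 0); column heights now [5 5 5 3 1 3 3], max=5
Drop 5: S rot1 at col 2 lands with bottom-row=4; cleared 0 line(s) (total 0); column heights now [5 5 7 6 1 3 3], max=7
Test piece S rot3 at col 5 (width 2): heights before test = [5 5 7 6 1 3 3]; fits = True

Answer: yes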